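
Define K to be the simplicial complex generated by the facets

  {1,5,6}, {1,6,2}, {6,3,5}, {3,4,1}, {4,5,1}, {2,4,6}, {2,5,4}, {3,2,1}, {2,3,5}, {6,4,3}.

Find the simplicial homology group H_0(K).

K has 6 vertices, 15 edges, 10 triangles.
rank ∂_0 = 0, rank ∂_1 = 5 ⇒ b_0 = 6 − 0 − 5 = 1; all invariant factors of ∂_1 are 1 so no torsion. So H_0 ≅ Z.

H_0 = Z.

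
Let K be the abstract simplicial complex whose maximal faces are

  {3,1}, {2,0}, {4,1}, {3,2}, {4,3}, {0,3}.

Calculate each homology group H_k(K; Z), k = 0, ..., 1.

Order the vertices as 0 < 1 < 2 < 3 < 4. Listing each simplex with vertices in this order, K has dimension 1 with simplices:

  0-simplices (5): [0], [1], [2], [3], [4]
  1-simplices (6): [0,2], [0,3], [1,3], [1,4], [2,3], [3,4]

so the chain groups are C_0 ≅ Z^5, C_1 ≅ Z^6.

∂_1: C_1 → C_0 sends each edge [p,q] (with p < q) to q − p. For instance
  ∂[3,4] = [4] − [3].
The 5×6 boundary matrix has rank 4 and Smith normal form diag(1,1,1,1).

Now H_k = ker ∂_k / im ∂_{k+1}, so:

  H_0: rank C_0 − rank ∂_1 = 5 − 4 = 1, and the invariant factors of ∂_1 are all 1, so H_0 = Z.
  H_1: rank ker ∂_1 − rank ∂_2 = (6 − 4) − 0 = 2, and there is no ∂_2, so H_1 = Z^2.

(K is a triangulation of a wedge of 2 circles.)

H_0 = Z,  H_1 = Z^2.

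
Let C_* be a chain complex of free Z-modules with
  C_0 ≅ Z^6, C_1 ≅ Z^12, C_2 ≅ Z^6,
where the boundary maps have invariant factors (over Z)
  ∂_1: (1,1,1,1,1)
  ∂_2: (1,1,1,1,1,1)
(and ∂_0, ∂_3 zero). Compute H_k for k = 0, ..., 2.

H_0 = Z,  H_1 = Z,  H_2 = 0.

H_0: b_0 = 6 − 0 − 5 = 1; torsion from ∂_1 factors > 1: none. So H_0 = Z.
H_1: b_1 = 12 − 5 − 6 = 1; torsion from ∂_2 factors > 1: none. So H_1 = Z.
H_2: b_2 = 6 − 6 − 0 = 0; torsion from ∂_3 factors > 1: none. So H_2 = 0.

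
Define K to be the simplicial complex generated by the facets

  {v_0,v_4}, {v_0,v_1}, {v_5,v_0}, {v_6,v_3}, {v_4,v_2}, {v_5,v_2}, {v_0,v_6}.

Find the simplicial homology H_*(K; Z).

We work with the vertex ordering v_0 < v_1 < v_2 < v_3 < v_4 < v_5 < v_6. The simplices of K, each written with vertices in increasing order, are:

  0-simplices (7): [v_0], [v_1], [v_2], [v_3], [v_4], [v_5], [v_6]
  1-simplices (7): [v_0,v_1], [v_0,v_4], [v_0,v_5], [v_0,v_6], [v_2,v_4], [v_2,v_5], [v_3,v_6]

so the chain groups are C_0 ≅ Z^7, C_1 ≅ Z^7.

Boundary ∂_1: C_1 → C_0 maps an edge to its endpoints' difference, ∂[p,q] = q − p.
This gives a 7×7 integer matrix of rank 6; reducing to Smith normal form yields diagonal entries (1,1,1,1,1,1).

Reading off H_k = ker ∂_k / im ∂_{k+1}:

  H_0: rank C_0 − rank ∂_1 = 7 − 6 = 1, and the invariant factors of ∂_1 are all 1, so H_0 = Z.
  H_1: rank ker ∂_1 − rank ∂_2 = (7 − 6) − 0 = 1, and there is no ∂_2, so H_1 = Z.

As a check, the Euler characteristic is 7 − 7 = 0, which agrees with 1 − 1 = 0.

H_0 ≅ Z,  H_1 ≅ Z.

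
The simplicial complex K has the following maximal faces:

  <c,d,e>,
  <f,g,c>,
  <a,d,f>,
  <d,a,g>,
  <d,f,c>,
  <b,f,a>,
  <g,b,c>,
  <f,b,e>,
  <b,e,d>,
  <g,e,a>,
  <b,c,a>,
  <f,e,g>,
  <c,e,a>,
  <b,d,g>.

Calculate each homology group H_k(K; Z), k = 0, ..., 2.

Fix the vertex order a < b < c < d < e < f < g and write every simplex with vertices in increasing order. Then dim K = 2 and the simplices of K are:

  0-simplices (7): a, b, c, d, e, f, g
  1-simplices (21): ab, ac, ad, ae, af, ag, bc, bd, be, bf, bg, cd, ce, cf, cg, de, df, dg, ef, eg, fg
  2-simplices (14): abc, abf, ace, adf, adg, aeg, bcg, bde, bdg, bef, cde, cdf, cfg, efg

so the chain groups are C_0 ≅ Z^7, C_1 ≅ Z^21, C_2 ≅ Z^14.

The boundary map ∂_1: C_1 → C_0 sends each edge [p,q] (with p < q) to q − p. For instance
  ∂ef = f − e.
As a 7×21 matrix over Z this has rank 6, with invariant factors (1,1,1,1,1,1).

∂_2: C_2 → C_1 acts by ∂[p,q,r] = [q,r] − [p,r] + [p,q]. For instance
  ∂bcg = cg − bg + bc,
  ∂bef = ef − bf + be.
This gives a 21×14 integer matrix of rank 13; reducing to Smith normal form yields diagonal entries (1,1,1,1,1,1,1,1,1,1,1,1,1).

Now H_k = ker ∂_k / im ∂_{k+1}, so:

  H_0: rank C_0 − rank ∂_1 = 7 − 6 = 1, and the invariant factors of ∂_1 are all 1, so H_0 ≅ Z.
  H_1: rank ker ∂_1 − rank ∂_2 = (21 − 6) − 13 = 2, and the invariant factors of ∂_2 are all 1, so H_1 ≅ Z^2.
  H_2: rank ker ∂_2 − rank ∂_3 = (14 − 13) − 0 = 1, and there is no ∂_3, so H_2 ≅ Z.

As a check, the Euler characteristic is 7 − 21 + 14 = 0, which agrees with 1 − 2 + 1 = 0.
(K is a triangulation of the torus T^2.)

H_0 = Z,  H_1 = Z^2,  H_2 = Z.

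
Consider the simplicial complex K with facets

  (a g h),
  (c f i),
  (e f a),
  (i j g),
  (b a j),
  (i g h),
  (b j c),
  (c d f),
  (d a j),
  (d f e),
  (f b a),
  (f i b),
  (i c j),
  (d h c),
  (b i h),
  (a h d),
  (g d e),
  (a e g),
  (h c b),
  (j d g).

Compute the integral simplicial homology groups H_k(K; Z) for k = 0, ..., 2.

H_0 ≅ Z,  H_1 ≅ Z ⊕ Z/2,  H_2 = 0.

We work with the vertex ordering a < b < c < d < e < f < g < h < i < j. The simplices of K, each written with vertices in increasing order, are:

  0-simplices (10): a, b, c, d, e, f, g, h, i, j
  1-simplices (30): ab, ad, ae, af, ag, ah, aj, bc, bf, bh, bi, bj, cd, cf, ch, ci, cj, de, df, dg, dh, dj, ef, eg, fi, gh, gi, gj, hi, ij
  2-simplices (20): abf, abj, adh, adj, aef, aeg, agh, bch, bcj, bfi, bhi, cdf, cdh, cfi, cij, def, deg, dgj, ghi, gij

Hence C_0 ≅ Z^10, C_1 ≅ Z^30, C_2 ≅ Z^20.

The boundary map ∂_1: C_1 → C_0 sends each edge [p,q] (with p < q) to q − p. For instance
  ∂ef = f − e.
This gives a 10×30 integer matrix of rank 9; reducing to Smith normal form yields diagonal entries (1,1,1,1,1,1,1,1,1).

The boundary map ∂_2: C_2 → C_1 maps a triangle to the signed sum of its edges. For instance
  ∂abf = bf − af + ab,
  ∂cdh = dh − ch + cd.
This gives a 30×20 integer matrix of rank 20; reducing to Smith normal form yields diagonal entries (1,1,1,1,1,1,1,1,1,1,1,1,1,1,1,1,1,1,1,2).

Now H_k = ker ∂_k / im ∂_{k+1}, so:

  H_0: rank C_0 − rank ∂_1 = 10 − 9 = 1, and the invariant factors of ∂_1 are all 1, so H_0 ≅ Z.
  H_1: rank ker ∂_1 − rank ∂_2 = (30 − 9) − 20 = 1, and ∂_2 has invariant factor 2 > 1, so H_1 ≅ Z ⊕ Z/2.
  H_2: rank ker ∂_2 − rank ∂_3 = (20 − 20) − 0 = 0, and there is no ∂_3, so H_2 ≅ 0.

(K is a triangulation of the Klein bottle.)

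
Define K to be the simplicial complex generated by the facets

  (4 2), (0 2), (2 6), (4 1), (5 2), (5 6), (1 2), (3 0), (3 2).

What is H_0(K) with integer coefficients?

H_0 ≅ Z.

Take the total order 0 < 1 < 2 < 3 < 4 < 5 < 6 on the vertex set. Then K (dimension 1) consists of the simplices:

  0-simplices (7): [0], [1], [2], [3], [4], [5], [6]
  1-simplices (9): [0,2], [0,3], [1,2], [1,4], [2,3], [2,4], [2,5], [2,6], [5,6]

giving chain groups C_0 ≅ Z^7, C_1 ≅ Z^9.

The boundary map ∂_1: C_1 → C_0 maps an edge to its endpoints' difference, ∂[p,q] = q − p.
This gives a 7×9 integer matrix of rank 6; reducing to Smith normal form yields diagonal entries (1,1,1,1,1,1).

From H_k ≅ ker(∂_k) / im(∂_{k+1}) we obtain:

  H_0: rank C_0 − rank ∂_1 = 7 − 6 = 1, and the invariant factors of ∂_1 are all 1, so H_0 ≅ Z.

(K is a triangulation of a wedge of 3 circles.)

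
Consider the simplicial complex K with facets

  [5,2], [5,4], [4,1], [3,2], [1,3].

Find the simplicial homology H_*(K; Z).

H_0 ≅ Z,  H_1 ≅ Z.

We work with the vertex ordering 1 < 2 < 3 < 4 < 5. The simplices of K, each written with vertices in increasing order, are:

  0-simplices (5): [1], [2], [3], [4], [5]
  1-simplices (5): [1,3], [1,4], [2,3], [2,5], [4,5]

Hence C_0 ≅ Z^5, C_1 ≅ Z^5.

Boundary ∂_1: C_1 → C_0 sends each edge [p,q] (with p < q) to q − p.
The 5×5 boundary matrix has rank 4 and Smith normal form diag(1,1,1,1).

Computing H_k = (kernel of ∂_k) / (image of ∂_{k+1}):

  H_0: rank C_0 − rank ∂_1 = 5 − 4 = 1, and the invariant factors of ∂_1 are all 1, so H_0 = Z.
  H_1: rank ker ∂_1 − rank ∂_2 = (5 − 4) − 0 = 1, and there is no ∂_2, so H_1 = Z.

As a check, the Euler characteristic is 5 − 5 = 0, which agrees with 1 − 1 = 0.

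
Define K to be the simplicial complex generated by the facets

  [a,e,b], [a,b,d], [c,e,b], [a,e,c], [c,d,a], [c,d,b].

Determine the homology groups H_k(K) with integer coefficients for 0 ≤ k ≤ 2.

Take the total order a < b < c < d < e on the vertex set. Then K (dimension 2) consists of the simplices:

  0-simplices (5): a, b, c, d, e
  1-simplices (9): ab, ac, ad, ae, bc, bd, be, cd, ce
  2-simplices (6): abd, abe, acd, ace, bcd, bce

giving chain groups C_0 ≅ Z^5, C_1 ≅ Z^9, C_2 ≅ Z^6.

The boundary map ∂_1: C_1 → C_0 sends each edge [p,q] (with p < q) to q − p. For instance
  ∂cd = d − c.
As a 5×9 matrix over Z this has rank 4, with invariant factors (1,1,1,1).

∂_2: C_2 → C_1 maps a triangle to the signed sum of its edges. For instance
  ∂bce = ce − be + bc,
  ∂ace = ce − ae + ac.
The 9×6 boundary matrix has rank 5 and Smith normal form diag(1,1,1,1,1).

Computing H_k = (kernel of ∂_k) / (image of ∂_{k+1}):

  H_0: rank C_0 − rank ∂_1 = 5 − 4 = 1, and the invariant factors of ∂_1 are all 1, so H_0 ≅ Z.
  H_1: rank ker ∂_1 − rank ∂_2 = (9 − 4) − 5 = 0, and the invariant factors of ∂_2 are all 1, so H_1 ≅ 0.
  H_2: rank ker ∂_2 − rank ∂_3 = (6 − 5) − 0 = 1, and there is no ∂_3, so H_2 ≅ Z.

As a check, the Euler characteristic is 5 − 9 + 6 = 2, which agrees with 1 − 0 + 1 = 2.
(K is a triangulation of the 2-sphere S^2.)

H_0 = Z,  H_1 = 0,  H_2 = Z.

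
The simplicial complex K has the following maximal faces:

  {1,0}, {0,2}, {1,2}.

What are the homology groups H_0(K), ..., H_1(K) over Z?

Order the vertices as 0 < 1 < 2. Listing each simplex with vertices in this order, K has dimension 1 with simplices:

  0-simplices (3): [0], [1], [2]
  1-simplices (3): [0,1], [0,2], [1,2]

giving chain groups C_0 ≅ Z^3, C_1 ≅ Z^3.

The boundary map ∂_1: C_1 → C_0 is given by ∂[p,q] = [q] − [p]. For instance
  ∂[0,1] = [1] − [0].
The resulting 3×3 matrix has rank 2, and its Smith normal form has invariant factors (1,1).

Now H_k = ker ∂_k / im ∂_{k+1}, so:

  H_0: rank C_0 − rank ∂_1 = 3 − 2 = 1, and the invariant factors of ∂_1 are all 1, so H_0 = Z.
  H_1: rank ker ∂_1 − rank ∂_2 = (3 − 2) − 0 = 1, and there is no ∂_2, so H_1 = Z.

(K is a triangulation of the circle S^1.)

H_0 ≅ Z,  H_1 ≅ Z.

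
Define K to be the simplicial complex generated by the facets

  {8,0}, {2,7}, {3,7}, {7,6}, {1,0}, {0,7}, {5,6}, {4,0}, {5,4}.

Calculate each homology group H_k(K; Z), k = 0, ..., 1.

We work with the vertex ordering 0 < 1 < 2 < 3 < 4 < 5 < 6 < 7 < 8. The simplices of K, each written with vertices in increasing order, are:

  0-simplices (9): [0], [1], [2], [3], [4], [5], [6], [7], [8]
  1-simplices (9): [0,1], [0,4], [0,7], [0,8], [2,7], [3,7], [4,5], [5,6], [6,7]

Hence C_0 ≅ Z^9, C_1 ≅ Z^9.

Boundary ∂_1: C_1 → C_0 is given by ∂[p,q] = [q] − [p]. For instance
  ∂[6,7] = [7] − [6].
The 9×9 boundary matrix has rank 8 and Smith normal form diag(1,1,1,1,1,1,1,1).

From H_k ≅ ker(∂_k) / im(∂_{k+1}) we obtain:

  H_0: rank C_0 − rank ∂_1 = 9 − 8 = 1, and the invariant factors of ∂_1 are all 1, so H_0 ≅ Z.
  H_1: rank ker ∂_1 − rank ∂_2 = (9 − 8) − 0 = 1, and there is no ∂_2, so H_1 ≅ Z.

H_0 = Z,  H_1 = Z.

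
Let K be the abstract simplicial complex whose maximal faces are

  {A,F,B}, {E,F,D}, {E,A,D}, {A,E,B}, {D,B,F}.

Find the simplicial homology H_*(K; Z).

H_0 ≅ Z,  H_1 ≅ Z,  H_2 = 0.

Order the vertices as A < B < D < E < F. Listing each simplex with vertices in this order, K has dimension 2 with simplices:

  0-simplices (5): A, B, D, E, F
  1-simplices (10): AB, AD, AE, AF, BD, BE, BF, DE, DF, EF
  2-simplices (5): ABE, ABF, ADE, BDF, DEF

giving chain groups C_0 ≅ Z^5, C_1 ≅ Z^10, C_2 ≅ Z^5.

Boundary ∂_1: C_1 → C_0 is given by ∂[p,q] = [q] − [p]. For instance
  ∂AF = F − A.
The resulting 5×10 matrix has rank 4, and its Smith normal form has invariant factors (1,1,1,1).

Boundary ∂_2: C_2 → C_1 sends each 2-simplex [p,q,r] to [q,r] − [p,r] + [p,q]. For instance
  ∂ABE = BE − AE + AB,
  ∂ADE = DE − AE + AD.
The resulting 10×5 matrix has rank 5, and its Smith normal form has invariant factors (1,1,1,1,1).

Computing H_k = (kernel of ∂_k) / (image of ∂_{k+1}):

  H_0: rank C_0 − rank ∂_1 = 5 − 4 = 1, and the invariant factors of ∂_1 are all 1, so H_0 = Z.
  H_1: rank ker ∂_1 − rank ∂_2 = (10 − 4) − 5 = 1, and the invariant factors of ∂_2 are all 1, so H_1 = Z.
  H_2: rank ker ∂_2 − rank ∂_3 = (5 − 5) − 0 = 0, and there is no ∂_3, so H_2 = 0.

As a check, the Euler characteristic is 5 − 10 + 5 = 0, which agrees with 1 − 1 + 0 = 0.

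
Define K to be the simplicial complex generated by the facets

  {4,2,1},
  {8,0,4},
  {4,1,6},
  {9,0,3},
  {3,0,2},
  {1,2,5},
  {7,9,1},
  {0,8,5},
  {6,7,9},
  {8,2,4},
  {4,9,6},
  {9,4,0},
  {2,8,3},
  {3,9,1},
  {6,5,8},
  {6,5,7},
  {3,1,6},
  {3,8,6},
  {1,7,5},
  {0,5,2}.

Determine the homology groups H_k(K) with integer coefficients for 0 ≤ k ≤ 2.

K has 10 vertices, 30 edges, 20 triangles.
rank ∂_0 = 0, rank ∂_1 = 9 ⇒ b_0 = 10 − 0 − 9 = 1; all invariant factors of ∂_1 are 1 so no torsion. So H_0 = Z.
rank ∂_1 = 9, rank ∂_2 = 20 ⇒ b_1 = 30 − 9 − 20 = 1; ∂_2 has invariant factor(s) [2] giving torsion. So H_1 = Z ⊕ Z/2Z.
rank ∂_2 = 20, rank ∂_3 = 0 ⇒ b_2 = 20 − 20 − 0 = 0. So H_2 = 0.

H_0 = Z,  H_1 = Z ⊕ Z/2Z,  H_2 = 0.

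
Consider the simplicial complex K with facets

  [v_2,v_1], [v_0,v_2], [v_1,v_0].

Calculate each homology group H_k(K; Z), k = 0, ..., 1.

H_0 ≅ Z,  H_1 ≅ Z.

Fix the vertex order v_0 < v_1 < v_2 and write every simplex with vertices in increasing order. Then dim K = 1 and the simplices of K are:

  0-simplices (3): [v_0], [v_1], [v_2]
  1-simplices (3): [v_0,v_1], [v_0,v_2], [v_1,v_2]

so the chain groups are C_0 ≅ Z^3, C_1 ≅ Z^3.

∂_1: C_1 → C_0 is given by ∂[p,q] = [q] − [p]. For instance
  ∂[v_0,v_1] = [v_1] − [v_0].
The 3×3 boundary matrix has rank 2 and Smith normal form diag(1,1).

Computing H_k = (kernel of ∂_k) / (image of ∂_{k+1}):

  H_0: rank C_0 − rank ∂_1 = 3 − 2 = 1, and the invariant factors of ∂_1 are all 1, so H_0 ≅ Z.
  H_1: rank ker ∂_1 − rank ∂_2 = (3 − 2) − 0 = 1, and there is no ∂_2, so H_1 ≅ Z.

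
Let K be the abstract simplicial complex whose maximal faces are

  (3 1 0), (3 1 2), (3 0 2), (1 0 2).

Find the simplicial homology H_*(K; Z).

We work with the vertex ordering 0 < 1 < 2 < 3. The simplices of K, each written with vertices in increasing order, are:

  0-simplices (4): [0], [1], [2], [3]
  1-simplices (6): [0,1], [0,2], [0,3], [1,2], [1,3], [2,3]
  2-simplices (4): [0,1,2], [0,1,3], [0,2,3], [1,2,3]

Hence C_0 ≅ Z^4, C_1 ≅ Z^6, C_2 ≅ Z^4.

∂_1: C_1 → C_0 is given by ∂[p,q] = [q] − [p].
This gives a 4×6 integer matrix of rank 3; reducing to Smith normal form yields diagonal entries (1,1,1).

∂_2: C_2 → C_1 sends each 2-simplex [p,q,r] to [q,r] − [p,r] + [p,q]. For instance
  ∂[0,1,3] = [1,3] − [0,3] + [0,1],
  ∂[1,2,3] = [2,3] − [1,3] + [1,2].
As a 6×4 matrix over Z this has rank 3, with invariant factors (1,1,1).

Now H_k = ker ∂_k / im ∂_{k+1}, so:

  H_0: rank C_0 − rank ∂_1 = 4 − 3 = 1, and the invariant factors of ∂_1 are all 1, so H_0 ≅ Z.
  H_1: rank ker ∂_1 − rank ∂_2 = (6 − 3) − 3 = 0, and the invariant factors of ∂_2 are all 1, so H_1 ≅ 0.
  H_2: rank ker ∂_2 − rank ∂_3 = (4 − 3) − 0 = 1, and there is no ∂_3, so H_2 ≅ Z.

As a check, the Euler characteristic is 4 − 6 + 4 = 2, which agrees with 1 − 0 + 1 = 2.

H_0 ≅ Z,  H_1 = 0,  H_2 ≅ Z.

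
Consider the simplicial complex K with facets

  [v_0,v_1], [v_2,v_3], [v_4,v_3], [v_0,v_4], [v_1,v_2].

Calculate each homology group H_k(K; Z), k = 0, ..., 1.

Fix the vertex order v_0 < v_1 < v_2 < v_3 < v_4 and write every simplex with vertices in increasing order. Then dim K = 1 and the simplices of K are:

  0-simplices (5): [v_0], [v_1], [v_2], [v_3], [v_4]
  1-simplices (5): [v_0,v_1], [v_0,v_4], [v_1,v_2], [v_2,v_3], [v_3,v_4]

so the chain groups are C_0 ≅ Z^5, C_1 ≅ Z^5.

Boundary ∂_1: C_1 → C_0 maps an edge to its endpoints' difference, ∂[p,q] = q − p. For instance
  ∂[v_1,v_2] = [v_2] − [v_1].
As a 5×5 matrix over Z this has rank 4, with invariant factors (1,1,1,1).

Now H_k = ker ∂_k / im ∂_{k+1}, so:

  H_0: rank C_0 − rank ∂_1 = 5 − 4 = 1, and the invariant factors of ∂_1 are all 1, so H_0 = Z.
  H_1: rank ker ∂_1 − rank ∂_2 = (5 − 4) − 0 = 1, and there is no ∂_2, so H_1 = Z.

H_0 ≅ Z,  H_1 ≅ Z.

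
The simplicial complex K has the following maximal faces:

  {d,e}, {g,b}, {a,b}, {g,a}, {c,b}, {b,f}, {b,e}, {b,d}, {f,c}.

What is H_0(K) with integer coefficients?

Fix the vertex order a < b < c < d < e < f < g and write every simplex with vertices in increasing order. Then dim K = 1 and the simplices of K are:

  0-simplices (7): a, b, c, d, e, f, g
  1-simplices (9): ab, ag, bc, bd, be, bf, bg, cf, de

so the chain groups are C_0 ≅ Z^7, C_1 ≅ Z^9.

∂_1: C_1 → C_0 maps an edge to its endpoints' difference, ∂[p,q] = q − p.
As a 7×9 matrix over Z this has rank 6, with invariant factors (1,1,1,1,1,1).

Now H_k = ker ∂_k / im ∂_{k+1}, so:

  H_0: rank C_0 − rank ∂_1 = 7 − 6 = 1, and the invariant factors of ∂_1 are all 1, so H_0 = Z.

(K is a triangulation of a wedge of 3 circles.)

H_0 ≅ Z.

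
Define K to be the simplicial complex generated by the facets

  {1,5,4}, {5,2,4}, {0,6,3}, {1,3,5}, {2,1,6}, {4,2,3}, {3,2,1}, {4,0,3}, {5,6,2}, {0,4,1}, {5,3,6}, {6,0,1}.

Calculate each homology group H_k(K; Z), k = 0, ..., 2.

Take the total order 0 < 1 < 2 < 3 < 4 < 5 < 6 on the vertex set. Then K (dimension 2) consists of the simplices:

  0-simplices (7): [0], [1], [2], [3], [4], [5], [6]
  1-simplices (18): [0,1], [0,3], [0,4], [0,6], [1,2], [1,3], [1,4], [1,5], [1,6], [2,3], [2,4], [2,5], [2,6], [3,4], [3,5], [3,6], [4,5], [5,6]
  2-simplices (12): [0,1,4], [0,1,6], [0,3,4], [0,3,6], [1,2,3], [1,2,6], [1,3,5], [1,4,5], [2,3,4], [2,4,5], [2,5,6], [3,5,6]

giving chain groups C_0 ≅ Z^7, C_1 ≅ Z^18, C_2 ≅ Z^12.

∂_1: C_1 → C_0 sends each edge [p,q] (with p < q) to q − p. For instance
  ∂[5,6] = [6] − [5].
The resulting 7×18 matrix has rank 6, and its Smith normal form has invariant factors (1,1,1,1,1,1).

Boundary ∂_2: C_2 → C_1 sends each 2-simplex [p,q,r] to [q,r] − [p,r] + [p,q]. For instance
  ∂[0,3,6] = [3,6] − [0,6] + [0,3],
  ∂[2,3,4] = [3,4] − [2,4] + [2,3].
The resulting 18×12 matrix has rank 12, and its Smith normal form has invariant factors (1,1,1,1,1,1,1,1,1,1,1,2).

Reading off H_k = ker ∂_k / im ∂_{k+1}:

  H_0: rank C_0 − rank ∂_1 = 7 − 6 = 1, and the invariant factors of ∂_1 are all 1, so H_0 ≅ Z.
  H_1: rank ker ∂_1 − rank ∂_2 = (18 − 6) − 12 = 0, and ∂_2 has invariant factor 2 > 1, so H_1 ≅ Z/2.
  H_2: rank ker ∂_2 − rank ∂_3 = (12 − 12) − 0 = 0, and there is no ∂_3, so H_2 ≅ 0.

H_0 ≅ Z,  H_1 ≅ Z/2,  H_2 = 0.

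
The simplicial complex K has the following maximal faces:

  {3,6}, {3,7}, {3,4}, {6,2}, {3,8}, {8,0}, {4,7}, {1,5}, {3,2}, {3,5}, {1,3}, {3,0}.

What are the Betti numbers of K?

b_0 = 1, b_1 = 4.

Order the vertices as 0 < 1 < 2 < 3 < 4 < 5 < 6 < 7 < 8. Listing each simplex with vertices in this order, K has dimension 1 with simplices:

  0-simplices (9): [0], [1], [2], [3], [4], [5], [6], [7], [8]
  1-simplices (12): [0,3], [0,8], [1,3], [1,5], [2,3], [2,6], [3,4], [3,5], [3,6], [3,7], [3,8], [4,7]

Hence C_0 ≅ Z^9, C_1 ≅ Z^12.

Boundary ∂_1: C_1 → C_0 is given by ∂[p,q] = [q] − [p].
The resulting 9×12 matrix has rank 8, and its Smith normal form has invariant factors (1,1,1,1,1,1,1,1).

Reading off H_k = ker ∂_k / im ∂_{k+1}:

  H_0: rank C_0 − rank ∂_1 = 9 − 8 = 1, and the invariant factors of ∂_1 are all 1, so H_0 = Z.
  H_1: rank ker ∂_1 − rank ∂_2 = (12 − 8) − 0 = 4, and there is no ∂_2, so H_1 = Z^4.

As a check, the Euler characteristic is 9 − 12 = -3, which agrees with 1 − 4 = -3.

Hence the Betti numbers are b_0 = 1, b_1 = 4.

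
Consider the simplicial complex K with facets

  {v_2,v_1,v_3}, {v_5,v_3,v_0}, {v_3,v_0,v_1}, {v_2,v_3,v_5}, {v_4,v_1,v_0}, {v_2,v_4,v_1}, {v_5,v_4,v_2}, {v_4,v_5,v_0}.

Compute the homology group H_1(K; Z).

Fix the vertex order v_0 < v_1 < v_2 < v_3 < v_4 < v_5 and write every simplex with vertices in increasing order. Then dim K = 2 and the simplices of K are:

  0-simplices (6): [v_0], [v_1], [v_2], [v_3], [v_4], [v_5]
  1-simplices (12): [v_0,v_1], [v_0,v_3], [v_0,v_4], [v_0,v_5], [v_1,v_2], [v_1,v_3], [v_1,v_4], [v_2,v_3], [v_2,v_4], [v_2,v_5], [v_3,v_5], [v_4,v_5]
  2-simplices (8): [v_0,v_1,v_3], [v_0,v_1,v_4], [v_0,v_3,v_5], [v_0,v_4,v_5], [v_1,v_2,v_3], [v_1,v_2,v_4], [v_2,v_3,v_5], [v_2,v_4,v_5]

giving chain groups C_0 ≅ Z^6, C_1 ≅ Z^12, C_2 ≅ Z^8.

The boundary map ∂_1: C_1 → C_0 is given by ∂[p,q] = [q] − [p].
The resulting 6×12 matrix has rank 5, and its Smith normal form has invariant factors (1,1,1,1,1).

Boundary ∂_2: C_2 → C_1 acts by ∂[p,q,r] = [q,r] − [p,r] + [p,q]. For instance
  ∂[v_1,v_2,v_4] = [v_2,v_4] − [v_1,v_4] + [v_1,v_2],
  ∂[v_0,v_4,v_5] = [v_4,v_5] − [v_0,v_5] + [v_0,v_4].
The resulting 12×8 matrix has rank 7, and its Smith normal form has invariant factors (1,1,1,1,1,1,1).

Computing H_k = (kernel of ∂_k) / (image of ∂_{k+1}):

  H_1: rank ker ∂_1 − rank ∂_2 = (12 − 5) − 7 = 0, and the invariant factors of ∂_2 are all 1, so H_1 ≅ 0.

(K is a triangulation of the 2-sphere S^2.)

H_1 ≅ 0.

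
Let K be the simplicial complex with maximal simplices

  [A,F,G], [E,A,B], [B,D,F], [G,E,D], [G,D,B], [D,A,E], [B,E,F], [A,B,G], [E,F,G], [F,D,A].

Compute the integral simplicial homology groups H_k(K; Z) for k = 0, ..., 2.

H_0 ≅ Z,  H_1 ≅ Z/2,  H_2 = 0.

Fix the vertex order A < B < D < E < F < G and write every simplex with vertices in increasing order. Then dim K = 2 and the simplices of K are:

  0-simplices (6): A, B, D, E, F, G
  1-simplices (15): AB, AD, AE, AF, AG, BD, BE, BF, BG, DE, DF, DG, EF, EG, FG
  2-simplices (10): ABE, ABG, ADE, ADF, AFG, BDF, BDG, BEF, DEG, EFG

Hence C_0 ≅ Z^6, C_1 ≅ Z^15, C_2 ≅ Z^10.

The boundary map ∂_1: C_1 → C_0 sends each edge [p,q] (with p < q) to q − p.
The resulting 6×15 matrix has rank 5, and its Smith normal form has invariant factors (1,1,1,1,1).

∂_2: C_2 → C_1 acts by ∂[p,q,r] = [q,r] − [p,r] + [p,q]. For instance
  ∂AFG = FG − AG + AF,
  ∂BEF = EF − BF + BE.
This gives a 15×10 integer matrix of rank 10; reducing to Smith normal form yields diagonal entries (1,1,1,1,1,1,1,1,1,2).

Reading off H_k = ker ∂_k / im ∂_{k+1}:

  H_0: rank C_0 − rank ∂_1 = 6 − 5 = 1, and the invariant factors of ∂_1 are all 1, so H_0 = Z.
  H_1: rank ker ∂_1 − rank ∂_2 = (15 − 5) − 10 = 0, and ∂_2 has invariant factor 2 > 1, so H_1 = Z/2.
  H_2: rank ker ∂_2 − rank ∂_3 = (10 − 10) − 0 = 0, and there is no ∂_3, so H_2 = 0.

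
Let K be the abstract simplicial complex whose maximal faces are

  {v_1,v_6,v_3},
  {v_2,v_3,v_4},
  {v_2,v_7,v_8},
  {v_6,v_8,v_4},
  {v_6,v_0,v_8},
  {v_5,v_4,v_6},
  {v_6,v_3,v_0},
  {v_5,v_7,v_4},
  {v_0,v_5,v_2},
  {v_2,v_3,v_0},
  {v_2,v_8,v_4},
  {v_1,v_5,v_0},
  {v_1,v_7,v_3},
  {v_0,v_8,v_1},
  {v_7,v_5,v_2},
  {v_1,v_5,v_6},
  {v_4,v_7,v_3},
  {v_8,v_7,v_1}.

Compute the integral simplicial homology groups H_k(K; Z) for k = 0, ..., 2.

We work with the vertex ordering v_0 < v_1 < v_2 < v_3 < v_4 < v_5 < v_6 < v_7 < v_8. The simplices of K, each written with vertices in increasing order, are:

  0-simplices (9): [v_0], [v_1], [v_2], [v_3], [v_4], [v_5], [v_6], [v_7], [v_8]
  1-simplices (27): (27 of them)
  2-simplices (18): (18 of them)

giving chain groups C_0 ≅ Z^9, C_1 ≅ Z^27, C_2 ≅ Z^18.

Boundary ∂_1: C_1 → C_0 sends each edge [p,q] (with p < q) to q − p. For instance
  ∂[v_3,v_4] = [v_4] − [v_3].
As a 9×27 matrix over Z this has rank 8, with invariant factors (1,1,1,1,1,1,1,1).

The boundary map ∂_2: C_2 → C_1 sends each 2-simplex [p,q,r] to [q,r] − [p,r] + [p,q]. For instance
  ∂[v_0,v_3,v_6] = [v_3,v_6] − [v_0,v_6] + [v_0,v_3],
  ∂[v_3,v_4,v_7] = [v_4,v_7] − [v_3,v_7] + [v_3,v_4].
As a 27×18 matrix over Z this has rank 18, with invariant factors (1,1,1,1,1,1,1,1,1,1,1,1,1,1,1,1,1,2).

Now H_k = ker ∂_k / im ∂_{k+1}, so:

  H_0: rank C_0 − rank ∂_1 = 9 − 8 = 1, and the invariant factors of ∂_1 are all 1, so H_0 = Z.
  H_1: rank ker ∂_1 − rank ∂_2 = (27 − 8) − 18 = 1, and ∂_2 has invariant factor 2 > 1, so H_1 = Z ⊕ Z/2Z.
  H_2: rank ker ∂_2 − rank ∂_3 = (18 − 18) − 0 = 0, and there is no ∂_3, so H_2 = 0.

H_0 ≅ Z,  H_1 ≅ Z ⊕ Z/2Z,  H_2 = 0.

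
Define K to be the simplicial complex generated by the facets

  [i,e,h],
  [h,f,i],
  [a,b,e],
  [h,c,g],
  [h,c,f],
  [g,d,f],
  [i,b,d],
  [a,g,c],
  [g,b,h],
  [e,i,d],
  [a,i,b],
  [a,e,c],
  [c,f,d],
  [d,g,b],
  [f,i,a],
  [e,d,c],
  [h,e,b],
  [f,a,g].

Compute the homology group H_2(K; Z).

H_2 = 0.

Fix the vertex order a < b < c < d < e < f < g < h < i and write every simplex with vertices in increasing order. Then dim K = 2 and the simplices of K are:

  0-simplices (9): a, b, c, d, e, f, g, h, i
  1-simplices (27): ab, ac, ae, af, ag, ai, bd, be, bg, bh, bi, cd, ce, cf, cg, ch, de, df, dg, di, eh, ei, fg, fh, fi, gh, hi
  2-simplices (18): abe, abi, ace, acg, afg, afi, bdg, bdi, beh, bgh, cde, cdf, cfh, cgh, dei, dfg, ehi, fhi

Hence C_0 ≅ Z^9, C_1 ≅ Z^27, C_2 ≅ Z^18.

∂_1: C_1 → C_0 is given by ∂[p,q] = [q] − [p]. For instance
  ∂ac = c − a.
The 9×27 boundary matrix has rank 8 and Smith normal form diag(1,1,1,1,1,1,1,1).

The boundary map ∂_2: C_2 → C_1 sends each 2-simplex [p,q,r] to [q,r] − [p,r] + [p,q]. For instance
  ∂ehi = hi − ei + eh,
  ∂dei = ei − di + de.
This gives a 27×18 integer matrix of rank 18; reducing to Smith normal form yields diagonal entries (1,1,1,1,1,1,1,1,1,1,1,1,1,1,1,1,1,2).

From H_k ≅ ker(∂_k) / im(∂_{k+1}) we obtain:

  H_2: rank ker ∂_2 − rank ∂_3 = (18 − 18) − 0 = 0, and there is no ∂_3, so H_2 = 0.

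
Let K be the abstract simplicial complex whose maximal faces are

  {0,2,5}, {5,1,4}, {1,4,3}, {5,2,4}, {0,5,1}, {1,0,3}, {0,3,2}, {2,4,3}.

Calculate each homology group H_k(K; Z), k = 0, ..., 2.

Take the total order 0 < 1 < 2 < 3 < 4 < 5 on the vertex set. Then K (dimension 2) consists of the simplices:

  0-simplices (6): [0], [1], [2], [3], [4], [5]
  1-simplices (12): [0,1], [0,2], [0,3], [0,5], [1,3], [1,4], [1,5], [2,3], [2,4], [2,5], [3,4], [4,5]
  2-simplices (8): [0,1,3], [0,1,5], [0,2,3], [0,2,5], [1,3,4], [1,4,5], [2,3,4], [2,4,5]

Hence C_0 ≅ Z^6, C_1 ≅ Z^12, C_2 ≅ Z^8.

The boundary map ∂_1: C_1 → C_0 maps an edge to its endpoints' difference, ∂[p,q] = q − p.
As a 6×12 matrix over Z this has rank 5, with invariant factors (1,1,1,1,1).

The boundary map ∂_2: C_2 → C_1 sends each 2-simplex [p,q,r] to [q,r] − [p,r] + [p,q]. For instance
  ∂[0,1,3] = [1,3] − [0,3] + [0,1],
  ∂[0,1,5] = [1,5] − [0,5] + [0,1].
As a 12×8 matrix over Z this has rank 7, with invariant factors (1,1,1,1,1,1,1).

Now H_k = ker ∂_k / im ∂_{k+1}, so:

  H_0: rank C_0 − rank ∂_1 = 6 − 5 = 1, and the invariant factors of ∂_1 are all 1, so H_0 = Z.
  H_1: rank ker ∂_1 − rank ∂_2 = (12 − 5) − 7 = 0, and the invariant factors of ∂_2 are all 1, so H_1 = 0.
  H_2: rank ker ∂_2 − rank ∂_3 = (8 − 7) − 0 = 1, and there is no ∂_3, so H_2 = Z.

H_0 = Z,  H_1 = 0,  H_2 = Z.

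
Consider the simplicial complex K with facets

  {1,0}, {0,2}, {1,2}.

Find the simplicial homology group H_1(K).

Fix the vertex order 0 < 1 < 2 and write every simplex with vertices in increasing order. Then dim K = 1 and the simplices of K are:

  0-simplices (3): [0], [1], [2]
  1-simplices (3): [0,1], [0,2], [1,2]

giving chain groups C_0 ≅ Z^3, C_1 ≅ Z^3.

∂_1: C_1 → C_0 is given by ∂[p,q] = [q] − [p].
This gives a 3×3 integer matrix of rank 2; reducing to Smith normal form yields diagonal entries (1,1).

Reading off H_k = ker ∂_k / im ∂_{k+1}:

  H_1: rank ker ∂_1 − rank ∂_2 = (3 − 2) − 0 = 1, and there is no ∂_2, so H_1 = Z.

H_1 ≅ Z.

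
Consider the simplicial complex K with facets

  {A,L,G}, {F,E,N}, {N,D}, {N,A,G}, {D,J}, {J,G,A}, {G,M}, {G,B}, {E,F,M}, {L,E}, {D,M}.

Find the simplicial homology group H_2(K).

Take the total order A < B < D < E < F < G < J < L < M < N on the vertex set. Then K (dimension 2) consists of the simplices:

  0-simplices (10): A, B, D, E, F, G, J, L, M, N
  1-simplices (18): AG, AJ, AL, AN, BG, DJ, DM, DN, EF, EL, EM, EN, FM, FN, GJ, GL, GM, GN
  2-simplices (5): AGJ, AGL, AGN, EFM, EFN

Hence C_0 ≅ Z^10, C_1 ≅ Z^18, C_2 ≅ Z^5.

Boundary ∂_1: C_1 → C_0 sends each edge [p,q] (with p < q) to q − p.
The resulting 10×18 matrix has rank 9, and its Smith normal form has invariant factors (1,1,1,1,1,1,1,1,1).

Boundary ∂_2: C_2 → C_1 maps a triangle to the signed sum of its edges. For instance
  ∂AGN = GN − AN + AG,
  ∂AGL = GL − AL + AG.
As a 18×5 matrix over Z this has rank 5, with invariant factors (1,1,1,1,1).

Reading off H_k = ker ∂_k / im ∂_{k+1}:

  H_2: rank ker ∂_2 − rank ∂_3 = (5 − 5) − 0 = 0, and there is no ∂_3, so H_2 = 0.

H_2 ≅ 0.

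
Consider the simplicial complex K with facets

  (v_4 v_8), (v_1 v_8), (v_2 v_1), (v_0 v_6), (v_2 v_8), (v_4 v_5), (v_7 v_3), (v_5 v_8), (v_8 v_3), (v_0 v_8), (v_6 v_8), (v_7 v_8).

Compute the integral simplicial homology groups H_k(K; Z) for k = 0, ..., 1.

H_0 ≅ Z,  H_1 ≅ Z^4.

Fix the vertex order v_0 < v_1 < v_2 < v_3 < v_4 < v_5 < v_6 < v_7 < v_8 and write every simplex with vertices in increasing order. Then dim K = 1 and the simplices of K are:

  0-simplices (9): [v_0], [v_1], [v_2], [v_3], [v_4], [v_5], [v_6], [v_7], [v_8]
  1-simplices (12): [v_0,v_6], [v_0,v_8], [v_1,v_2], [v_1,v_8], [v_2,v_8], [v_3,v_7], [v_3,v_8], [v_4,v_5], [v_4,v_8], [v_5,v_8], [v_6,v_8], [v_7,v_8]

Hence C_0 ≅ Z^9, C_1 ≅ Z^12.

∂_1: C_1 → C_0 sends each edge [p,q] (with p < q) to q − p.
This gives a 9×12 integer matrix of rank 8; reducing to Smith normal form yields diagonal entries (1,1,1,1,1,1,1,1).

Computing H_k = (kernel of ∂_k) / (image of ∂_{k+1}):

  H_0: rank C_0 − rank ∂_1 = 9 − 8 = 1, and the invariant factors of ∂_1 are all 1, so H_0 ≅ Z.
  H_1: rank ker ∂_1 − rank ∂_2 = (12 − 8) − 0 = 4, and there is no ∂_2, so H_1 ≅ Z^4.

As a check, the Euler characteristic is 9 − 12 = -3, which agrees with 1 − 4 = -3.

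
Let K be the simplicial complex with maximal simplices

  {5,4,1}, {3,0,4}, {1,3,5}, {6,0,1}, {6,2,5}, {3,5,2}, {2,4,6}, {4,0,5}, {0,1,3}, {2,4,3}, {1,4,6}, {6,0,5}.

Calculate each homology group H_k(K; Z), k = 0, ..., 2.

K has 7 vertices, 18 edges, 12 triangles.
rank ∂_0 = 0, rank ∂_1 = 6 ⇒ b_0 = 7 − 0 − 6 = 1; all invariant factors of ∂_1 are 1 so no torsion. So H_0 = Z.
rank ∂_1 = 6, rank ∂_2 = 12 ⇒ b_1 = 18 − 6 − 12 = 0; ∂_2 has invariant factor(s) [2] giving torsion. So H_1 = Z/2Z.
rank ∂_2 = 12, rank ∂_3 = 0 ⇒ b_2 = 12 − 12 − 0 = 0. So H_2 = 0.

H_0 = Z,  H_1 = Z/2Z,  H_2 = 0.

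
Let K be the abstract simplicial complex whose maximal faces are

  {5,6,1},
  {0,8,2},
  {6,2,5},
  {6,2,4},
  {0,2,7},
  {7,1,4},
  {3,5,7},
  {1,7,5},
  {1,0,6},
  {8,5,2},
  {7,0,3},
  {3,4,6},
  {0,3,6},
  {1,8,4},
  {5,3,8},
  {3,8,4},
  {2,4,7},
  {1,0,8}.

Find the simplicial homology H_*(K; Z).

H_0 ≅ Z,  H_1 ≅ Z^2,  H_2 ≅ Z.

Take the total order 0 < 1 < 2 < 3 < 4 < 5 < 6 < 7 < 8 on the vertex set. Then K (dimension 2) consists of the simplices:

  0-simplices (9): [0], [1], [2], [3], [4], [5], [6], [7], [8]
  1-simplices (27): (27 of them)
  2-simplices (18): [0,1,6], [0,1,8], [0,2,7], [0,2,8], [0,3,6], [0,3,7], [1,4,7], [1,4,8], [1,5,6], [1,5,7], [2,4,6], [2,4,7], [2,5,6], [2,5,8], [3,4,6], [3,4,8], [3,5,7], [3,5,8]

giving chain groups C_0 ≅ Z^9, C_1 ≅ Z^27, C_2 ≅ Z^18.

The boundary map ∂_1: C_1 → C_0 sends each edge [p,q] (with p < q) to q − p. For instance
  ∂[3,6] = [6] − [3].
As a 9×27 matrix over Z this has rank 8, with invariant factors (1,1,1,1,1,1,1,1).

Boundary ∂_2: C_2 → C_1 sends each 2-simplex [p,q,r] to [q,r] − [p,r] + [p,q]. For instance
  ∂[1,5,7] = [5,7] − [1,7] + [1,5],
  ∂[2,4,7] = [4,7] − [2,7] + [2,4].
As a 27×18 matrix over Z this has rank 17, with invariant factors (1,1,1,1,1,1,1,1,1,1,1,1,1,1,1,1,1).

Reading off H_k = ker ∂_k / im ∂_{k+1}:

  H_0: rank C_0 − rank ∂_1 = 9 − 8 = 1, and the invariant factors of ∂_1 are all 1, so H_0 ≅ Z.
  H_1: rank ker ∂_1 − rank ∂_2 = (27 − 8) − 17 = 2, and the invariant factors of ∂_2 are all 1, so H_1 ≅ Z^2.
  H_2: rank ker ∂_2 − rank ∂_3 = (18 − 17) − 0 = 1, and there is no ∂_3, so H_2 ≅ Z.

(K is a triangulation of the torus T^2.)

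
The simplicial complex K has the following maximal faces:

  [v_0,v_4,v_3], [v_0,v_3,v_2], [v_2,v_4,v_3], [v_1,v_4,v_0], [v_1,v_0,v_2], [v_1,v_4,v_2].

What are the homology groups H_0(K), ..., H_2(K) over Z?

K has 5 vertices, 9 edges, 6 triangles.
rank ∂_0 = 0, rank ∂_1 = 4 ⇒ b_0 = 5 − 0 − 4 = 1; all invariant factors of ∂_1 are 1 so no torsion. So H_0 ≅ Z.
rank ∂_1 = 4, rank ∂_2 = 5 ⇒ b_1 = 9 − 4 − 5 = 0; all invariant factors of ∂_2 are 1 so no torsion. So H_1 ≅ 0.
rank ∂_2 = 5, rank ∂_3 = 0 ⇒ b_2 = 6 − 5 − 0 = 1. So H_2 ≅ Z.

H_0 ≅ Z,  H_1 = 0,  H_2 ≅ Z.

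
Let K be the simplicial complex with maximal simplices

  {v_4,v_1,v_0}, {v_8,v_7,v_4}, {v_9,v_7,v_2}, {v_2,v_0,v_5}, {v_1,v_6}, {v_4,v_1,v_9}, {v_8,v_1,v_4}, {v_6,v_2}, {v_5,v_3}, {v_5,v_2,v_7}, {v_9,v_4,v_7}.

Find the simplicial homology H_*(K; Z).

H_0 = Z,  H_1 = Z^2,  H_2 = 0.

Fix the vertex order v_0 < v_1 < v_2 < v_3 < v_4 < v_5 < v_6 < v_7 < v_8 < v_9 and write every simplex with vertices in increasing order. Then dim K = 2 and the simplices of K are:

  0-simplices (10): [v_0], [v_1], [v_2], [v_3], [v_4], [v_5], [v_6], [v_7], [v_8], [v_9]
  1-simplices (19): (19 of them)
  2-simplices (8): [v_0,v_1,v_4], [v_0,v_2,v_5], [v_1,v_4,v_8], [v_1,v_4,v_9], [v_2,v_5,v_7], [v_2,v_7,v_9], [v_4,v_7,v_8], [v_4,v_7,v_9]

so the chain groups are C_0 ≅ Z^10, C_1 ≅ Z^19, C_2 ≅ Z^8.

Boundary ∂_1: C_1 → C_0 maps an edge to its endpoints' difference, ∂[p,q] = q − p. For instance
  ∂[v_4,v_8] = [v_8] − [v_4].
As a 10×19 matrix over Z this has rank 9, with invariant factors (1,1,1,1,1,1,1,1,1).

The boundary map ∂_2: C_2 → C_1 sends each 2-simplex [p,q,r] to [q,r] − [p,r] + [p,q]. For instance
  ∂[v_0,v_2,v_5] = [v_2,v_5] − [v_0,v_5] + [v_0,v_2],
  ∂[v_1,v_4,v_8] = [v_4,v_8] − [v_1,v_8] + [v_1,v_4].
The 19×8 boundary matrix has rank 8 and Smith normal form diag(1,1,1,1,1,1,1,1).

Reading off H_k = ker ∂_k / im ∂_{k+1}:

  H_0: rank C_0 − rank ∂_1 = 10 − 9 = 1, and the invariant factors of ∂_1 are all 1, so H_0 ≅ Z.
  H_1: rank ker ∂_1 − rank ∂_2 = (19 − 9) − 8 = 2, and the invariant factors of ∂_2 are all 1, so H_1 ≅ Z^2.
  H_2: rank ker ∂_2 − rank ∂_3 = (8 − 8) − 0 = 0, and there is no ∂_3, so H_2 ≅ 0.

As a check, the Euler characteristic is 10 − 19 + 8 = -1, which agrees with 1 − 2 + 0 = -1.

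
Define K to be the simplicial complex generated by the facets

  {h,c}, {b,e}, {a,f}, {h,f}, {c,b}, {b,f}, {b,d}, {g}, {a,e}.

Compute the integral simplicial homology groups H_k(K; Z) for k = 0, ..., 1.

Take the total order a < b < c < d < e < f < g < h on the vertex set. Then K (dimension 1) consists of the simplices:

  0-simplices (8): a, b, c, d, e, f, g, h
  1-simplices (8): ae, af, bc, bd, be, bf, ch, fh

Hence C_0 ≅ Z^8, C_1 ≅ Z^8.

∂_1: C_1 → C_0 is given by ∂[p,q] = [q] − [p]. For instance
  ∂ch = h − c.
This gives a 8×8 integer matrix of rank 6; reducing to Smith normal form yields diagonal entries (1,1,1,1,1,1).

Now H_k = ker ∂_k / im ∂_{k+1}, so:

  H_0: rank C_0 − rank ∂_1 = 8 − 6 = 2, and the invariant factors of ∂_1 are all 1, so H_0 = Z^2.
  H_1: rank ker ∂_1 − rank ∂_2 = (8 − 6) − 0 = 2, and there is no ∂_2, so H_1 = Z^2.

As a check, the Euler characteristic is 8 − 8 = 0, which agrees with 2 − 2 = 0.

H_0 = Z^2,  H_1 = Z^2.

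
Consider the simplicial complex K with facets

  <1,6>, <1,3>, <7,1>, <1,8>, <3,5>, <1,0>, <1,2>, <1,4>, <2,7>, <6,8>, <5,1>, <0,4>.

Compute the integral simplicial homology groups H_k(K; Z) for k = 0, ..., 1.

Order the vertices as 0 < 1 < 2 < 3 < 4 < 5 < 6 < 7 < 8. Listing each simplex with vertices in this order, K has dimension 1 with simplices:

  0-simplices (9): [0], [1], [2], [3], [4], [5], [6], [7], [8]
  1-simplices (12): [0,1], [0,4], [1,2], [1,3], [1,4], [1,5], [1,6], [1,7], [1,8], [2,7], [3,5], [6,8]

giving chain groups C_0 ≅ Z^9, C_1 ≅ Z^12.

The boundary map ∂_1: C_1 → C_0 maps an edge to its endpoints' difference, ∂[p,q] = q − p.
The resulting 9×12 matrix has rank 8, and its Smith normal form has invariant factors (1,1,1,1,1,1,1,1).

Reading off H_k = ker ∂_k / im ∂_{k+1}:

  H_0: rank C_0 − rank ∂_1 = 9 − 8 = 1, and the invariant factors of ∂_1 are all 1, so H_0 = Z.
  H_1: rank ker ∂_1 − rank ∂_2 = (12 − 8) − 0 = 4, and there is no ∂_2, so H_1 = Z^4.

H_0 ≅ Z,  H_1 ≅ Z^4.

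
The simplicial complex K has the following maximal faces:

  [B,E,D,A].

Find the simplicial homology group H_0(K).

Order the vertices as A < B < D < E. Listing each simplex with vertices in this order, K has dimension 3 with simplices:

  0-simplices (4): A, B, D, E
  1-simplices (6): AB, AD, AE, BD, BE, DE
  2-simplices (4): ABD, ABE, ADE, BDE
  3-simplices (1): ABDE

Hence C_0 ≅ Z^4, C_1 ≅ Z^6, C_2 ≅ Z^4, C_3 ≅ Z^1.

∂_1: C_1 → C_0 sends each edge [p,q] (with p < q) to q − p. For instance
  ∂BD = D − B.
The resulting 4×6 matrix has rank 3, and its Smith normal form has invariant factors (1,1,1).

Boundary ∂_2: C_2 → C_1 maps a triangle to the signed sum of its edges. For instance
  ∂ADE = DE − AE + AD,
  ∂ABD = BD − AD + AB.
As a 6×4 matrix over Z this has rank 3, with invariant factors (1,1,1).

∂_3: C_3 → C_2 sends each 3-simplex σ to the alternating sum Σ_i (−1)^i (σ with its i-th vertex removed). For instance
  ∂ABDE = BDE − ADE + ABE − ABD.
As a 4×1 matrix over Z this has rank 1, with invariant factors (1).

Computing H_k = (kernel of ∂_k) / (image of ∂_{k+1}):

  H_0: rank C_0 − rank ∂_1 = 4 − 3 = 1, and the invariant factors of ∂_1 are all 1, so H_0 = Z.

H_0 = Z.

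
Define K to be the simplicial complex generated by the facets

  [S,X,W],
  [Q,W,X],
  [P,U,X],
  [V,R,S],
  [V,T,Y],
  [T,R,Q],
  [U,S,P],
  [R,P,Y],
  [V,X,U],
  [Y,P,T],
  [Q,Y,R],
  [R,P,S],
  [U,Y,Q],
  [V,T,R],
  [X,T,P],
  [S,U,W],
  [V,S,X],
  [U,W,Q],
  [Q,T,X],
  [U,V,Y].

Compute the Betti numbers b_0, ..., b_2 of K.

b_0 = 1, b_1 = 1, b_2 = 0.

Order the vertices as P < Q < R < S < T < U < V < W < X < Y. Listing each simplex with vertices in this order, K has dimension 2 with simplices:

  0-simplices (10): P, Q, R, S, T, U, V, W, X, Y
  1-simplices (30): PR, PS, PT, PU, PX, PY, QR, QT, QU, QW, QX, QY, RS, RT, RV, RY, SU, SV, SW, SX, TV, TX, TY, UV, UW, UX, UY, VX, VY, WX
  2-simplices (20): PRS, PRY, PSU, PTX, PTY, PUX, QRT, QRY, QTX, QUW, QUY, QWX, RSV, RTV, SUW, SVX, SWX, TVY, UVX, UVY

Hence C_0 ≅ Z^10, C_1 ≅ Z^30, C_2 ≅ Z^20.

∂_1: C_1 → C_0 is given by ∂[p,q] = [q] − [p].
This gives a 10×30 integer matrix of rank 9; reducing to Smith normal form yields diagonal entries (1,1,1,1,1,1,1,1,1).

∂_2: C_2 → C_1 sends each 2-simplex [p,q,r] to [q,r] − [p,r] + [p,q]. For instance
  ∂SWX = WX − SX + SW,
  ∂QRT = RT − QT + QR.
As a 30×20 matrix over Z this has rank 20, with invariant factors (1,1,1,1,1,1,1,1,1,1,1,1,1,1,1,1,1,1,1,2).

Now H_k = ker ∂_k / im ∂_{k+1}, so:

  H_0: rank C_0 − rank ∂_1 = 10 − 9 = 1, and the invariant factors of ∂_1 are all 1, so H_0 = Z.
  H_1: rank ker ∂_1 − rank ∂_2 = (30 − 9) − 20 = 1, and ∂_2 has invariant factor 2 > 1, so H_1 = Z ⊕ Z/2Z.
  H_2: rank ker ∂_2 − rank ∂_3 = (20 − 20) − 0 = 0, and there is no ∂_3, so H_2 = 0.

Hence the Betti numbers are b_0 = 1, b_1 = 1, b_2 = 0.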